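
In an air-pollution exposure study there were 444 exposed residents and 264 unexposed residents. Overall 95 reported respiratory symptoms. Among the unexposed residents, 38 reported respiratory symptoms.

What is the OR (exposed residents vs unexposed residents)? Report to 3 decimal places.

OR: 0.876

exposed residents with the outcome: 95 − 38 = 57
exposed residents without the outcome: 444 − 57 = 387
unexposed residents without the outcome: 264 − 38 = 226
OR = (57 × 226) / (387 × 38) = 12882/14706 ≈ 0.876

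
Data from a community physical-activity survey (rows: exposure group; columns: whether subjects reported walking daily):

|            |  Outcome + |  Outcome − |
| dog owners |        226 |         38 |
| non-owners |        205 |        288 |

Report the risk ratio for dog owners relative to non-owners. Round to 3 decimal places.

risk, dog owners = 226/264 = 0.8561
risk, non-owners = 205/493 = 0.4158
RR = 0.8561 / 0.4158 = 2.059

RR: 2.059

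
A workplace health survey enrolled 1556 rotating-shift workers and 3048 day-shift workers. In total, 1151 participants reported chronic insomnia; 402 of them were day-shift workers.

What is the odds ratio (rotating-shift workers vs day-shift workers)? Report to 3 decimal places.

6.109

rotating-shift workers with the outcome: 1151 − 402 = 749
rotating-shift workers without the outcome: 1556 − 749 = 807
day-shift workers without the outcome: 3048 − 402 = 2646
OR = (749 × 2646) / (807 × 402) = 1981854/324414 ≈ 6.109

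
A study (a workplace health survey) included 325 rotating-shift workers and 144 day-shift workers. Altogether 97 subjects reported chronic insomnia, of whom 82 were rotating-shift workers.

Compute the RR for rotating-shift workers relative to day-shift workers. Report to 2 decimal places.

2.42

rotating-shift workers without the outcome: 325 − 82 = 243
day-shift workers with the outcome: 97 − 82 = 15
day-shift workers without the outcome: 144 − 15 = 129
risk, rotating-shift workers = 82/325 = 0.2523
risk, day-shift workers = 15/144 = 0.1042
RR = 0.2523 / 0.1042 = 2.42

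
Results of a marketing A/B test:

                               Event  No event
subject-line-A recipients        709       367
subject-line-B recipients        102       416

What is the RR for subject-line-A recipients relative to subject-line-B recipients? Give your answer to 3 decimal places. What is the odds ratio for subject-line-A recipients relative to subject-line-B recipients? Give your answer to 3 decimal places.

risk, subject-line-A recipients = 709/1076 = 0.6589
risk, subject-line-B recipients = 102/518 = 0.1969
RR = 0.6589 / 0.1969 = 3.346
odds, subject-line-A recipients = 709/367 = 1.9319
odds, subject-line-B recipients = 102/416 = 0.2452
OR = 1.9319 / 0.2452 = 7.879

RR = 3.346; OR = 7.879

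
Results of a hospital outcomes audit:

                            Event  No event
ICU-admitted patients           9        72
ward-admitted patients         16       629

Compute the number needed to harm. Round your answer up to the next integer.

risk, ICU-admitted patients = 9/81 = 0.111111
risk, ward-admitted patients = 16/645 = 0.024806
absolute risk difference = 0.086305
1 / 0.086305 = 11.587 → round up → 12

NNH ≈ 12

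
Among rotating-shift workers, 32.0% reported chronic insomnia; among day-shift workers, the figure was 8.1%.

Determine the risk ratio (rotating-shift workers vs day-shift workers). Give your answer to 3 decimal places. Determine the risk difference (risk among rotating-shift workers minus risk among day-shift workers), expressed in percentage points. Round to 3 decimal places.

RR = 0.3200 / 0.0810 = 3.951
risk difference = 0.3200 − 0.0810 = 0.2390 → 23.900 percentage points

RR = 3.951; RD = 23.900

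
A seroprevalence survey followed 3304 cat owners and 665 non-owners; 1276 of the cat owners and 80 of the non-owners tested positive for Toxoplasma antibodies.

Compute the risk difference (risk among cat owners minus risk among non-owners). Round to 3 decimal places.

RD = 0.266

risk, cat owners = 1276/3304 = 0.3862
risk, non-owners = 80/665 = 0.1203
risk difference = 0.3862 − 0.1203 = 0.266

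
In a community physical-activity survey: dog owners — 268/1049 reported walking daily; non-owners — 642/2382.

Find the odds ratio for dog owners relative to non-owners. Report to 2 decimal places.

OR = (268 × 1740) / (781 × 642) = 466320/501402 ≈ 0.93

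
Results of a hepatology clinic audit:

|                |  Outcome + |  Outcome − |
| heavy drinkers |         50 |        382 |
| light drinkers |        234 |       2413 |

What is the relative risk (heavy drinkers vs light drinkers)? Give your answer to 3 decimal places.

1.309

risk, heavy drinkers = 50/432 = 0.1157
risk, light drinkers = 234/2647 = 0.0884
RR = 0.1157 / 0.0884 = 1.309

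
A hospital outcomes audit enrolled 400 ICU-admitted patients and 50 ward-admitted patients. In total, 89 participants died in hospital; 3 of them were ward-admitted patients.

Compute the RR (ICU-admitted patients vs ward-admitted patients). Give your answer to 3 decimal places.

3.583

ICU-admitted patients with the outcome: 89 − 3 = 86
ICU-admitted patients without the outcome: 400 − 86 = 314
ward-admitted patients without the outcome: 50 − 3 = 47
risk, ICU-admitted patients = 86/400 = 0.2150
risk, ward-admitted patients = 3/50 = 0.0600
RR = 0.2150 / 0.0600 = 3.583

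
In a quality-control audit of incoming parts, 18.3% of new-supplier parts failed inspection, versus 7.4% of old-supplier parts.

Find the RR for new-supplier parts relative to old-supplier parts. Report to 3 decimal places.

RR = 0.1830 / 0.0740 = 2.473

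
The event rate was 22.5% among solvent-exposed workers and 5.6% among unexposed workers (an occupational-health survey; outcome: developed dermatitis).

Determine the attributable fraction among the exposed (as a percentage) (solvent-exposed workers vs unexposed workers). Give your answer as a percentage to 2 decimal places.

AR% = (0.2250 − 0.0560) / 0.2250 = 0.7511 → 75.11%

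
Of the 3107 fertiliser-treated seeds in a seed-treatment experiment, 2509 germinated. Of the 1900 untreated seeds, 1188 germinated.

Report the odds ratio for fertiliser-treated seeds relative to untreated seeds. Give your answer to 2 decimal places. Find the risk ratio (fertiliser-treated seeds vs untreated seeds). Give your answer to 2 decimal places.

OR = (2509 × 712) / (598 × 1188) = 1786408/710424 ≈ 2.51
risk, fertiliser-treated seeds = 2509/3107 = 0.8075
risk, untreated seeds = 1188/1900 = 0.6253
RR = 0.8075 / 0.6253 = 1.29

OR = 2.51; RR = 1.29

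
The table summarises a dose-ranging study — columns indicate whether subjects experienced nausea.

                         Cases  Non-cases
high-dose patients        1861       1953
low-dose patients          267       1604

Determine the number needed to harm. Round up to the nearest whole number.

NNH = 3

risk, high-dose patients = 1861/3814 = 0.487939
risk, low-dose patients = 267/1871 = 0.142704
absolute risk difference = 0.345235
1 / 0.345235 = 2.897 → round up → 3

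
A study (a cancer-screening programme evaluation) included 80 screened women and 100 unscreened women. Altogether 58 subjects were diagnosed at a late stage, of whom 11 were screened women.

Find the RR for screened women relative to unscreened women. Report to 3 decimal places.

0.293

screened women without the outcome: 80 − 11 = 69
unscreened women with the outcome: 58 − 11 = 47
unscreened women without the outcome: 100 − 47 = 53
risk, screened women = 11/80 = 0.1375
risk, unscreened women = 47/100 = 0.4700
RR = 0.1375 / 0.4700 = 0.293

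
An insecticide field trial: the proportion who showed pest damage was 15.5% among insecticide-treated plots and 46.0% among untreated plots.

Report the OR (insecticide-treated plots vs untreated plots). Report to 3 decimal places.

odds, insecticide-treated plots = 0.1550/0.8450 = 0.1834
odds, untreated plots = 0.4600/0.5400 = 0.8519
OR = 0.1834 / 0.8519 = 0.215

OR = 0.215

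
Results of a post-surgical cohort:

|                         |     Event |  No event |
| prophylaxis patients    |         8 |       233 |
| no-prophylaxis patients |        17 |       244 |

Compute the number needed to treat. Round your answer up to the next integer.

risk, prophylaxis patients = 8/241 = 0.033195
risk, no-prophylaxis patients = 17/261 = 0.065134
absolute risk difference = 0.031939
1 / 0.031939 = 31.310 → round up → 32

NNT = 32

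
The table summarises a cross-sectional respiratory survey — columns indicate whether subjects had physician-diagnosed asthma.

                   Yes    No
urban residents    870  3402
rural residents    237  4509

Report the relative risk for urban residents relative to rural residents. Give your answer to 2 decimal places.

4.08

risk, urban residents = 870/4272 = 0.20365
risk, rural residents = 237/4746 = 0.04994
RR = 0.20365 / 0.04994 = 4.08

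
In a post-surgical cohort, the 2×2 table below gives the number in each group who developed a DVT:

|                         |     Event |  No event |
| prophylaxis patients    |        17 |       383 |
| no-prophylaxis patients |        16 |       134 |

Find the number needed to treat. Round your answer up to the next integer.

16

risk, prophylaxis patients = 17/400 = 0.042500
risk, no-prophylaxis patients = 16/150 = 0.106667
absolute risk difference = 0.064167
1 / 0.064167 = 15.584 → round up → 16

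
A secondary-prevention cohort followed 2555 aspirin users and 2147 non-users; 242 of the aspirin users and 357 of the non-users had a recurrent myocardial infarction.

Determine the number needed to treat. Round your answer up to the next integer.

14

risk, aspirin users = 242/2555 = 0.094716
risk, non-users = 357/2147 = 0.166279
absolute risk difference = 0.071562
1 / 0.071562 = 13.974 → round up → 14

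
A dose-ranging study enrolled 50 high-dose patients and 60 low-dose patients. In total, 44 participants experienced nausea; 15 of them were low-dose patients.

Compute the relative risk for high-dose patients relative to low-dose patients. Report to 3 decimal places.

high-dose patients with the outcome: 44 − 15 = 29
high-dose patients without the outcome: 50 − 29 = 21
low-dose patients without the outcome: 60 − 15 = 45
risk, high-dose patients = 29/50 = 0.5800
risk, low-dose patients = 15/60 = 0.2500
RR = 0.5800 / 0.2500 = 2.320

RR: 2.320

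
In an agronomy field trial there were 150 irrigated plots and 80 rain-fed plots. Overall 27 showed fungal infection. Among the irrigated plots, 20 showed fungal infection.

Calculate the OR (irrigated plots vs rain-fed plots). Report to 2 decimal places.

OR: 1.60

irrigated plots without the outcome: 150 − 20 = 130
rain-fed plots with the outcome: 27 − 20 = 7
rain-fed plots without the outcome: 80 − 7 = 73
OR = (20 × 73) / (130 × 7) = 1460/910 ≈ 1.60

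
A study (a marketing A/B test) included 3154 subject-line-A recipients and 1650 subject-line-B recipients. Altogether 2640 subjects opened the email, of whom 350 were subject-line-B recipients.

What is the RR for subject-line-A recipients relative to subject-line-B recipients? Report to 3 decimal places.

subject-line-A recipients with the outcome: 2640 − 350 = 2290
subject-line-A recipients without the outcome: 3154 − 2290 = 864
subject-line-B recipients without the outcome: 1650 − 350 = 1300
risk, subject-line-A recipients = 2290/3154 = 0.7261
risk, subject-line-B recipients = 350/1650 = 0.2121
RR = 0.7261 / 0.2121 = 3.423

3.423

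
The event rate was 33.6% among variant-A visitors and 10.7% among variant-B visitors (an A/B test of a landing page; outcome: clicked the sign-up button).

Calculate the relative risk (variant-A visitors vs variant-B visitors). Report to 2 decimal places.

RR = 0.3360 / 0.1070 = 3.14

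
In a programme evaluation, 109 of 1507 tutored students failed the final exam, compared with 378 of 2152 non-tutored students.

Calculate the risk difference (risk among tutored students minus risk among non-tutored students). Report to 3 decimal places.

-0.103

risk, tutored students = 109/1507 = 0.0723
risk, non-tutored students = 378/2152 = 0.1757
risk difference = 0.0723 − 0.1757 = -0.103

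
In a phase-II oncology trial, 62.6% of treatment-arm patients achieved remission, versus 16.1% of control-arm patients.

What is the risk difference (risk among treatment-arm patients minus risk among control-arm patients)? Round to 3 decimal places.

risk difference = 0.6260 − 0.1610 = 0.465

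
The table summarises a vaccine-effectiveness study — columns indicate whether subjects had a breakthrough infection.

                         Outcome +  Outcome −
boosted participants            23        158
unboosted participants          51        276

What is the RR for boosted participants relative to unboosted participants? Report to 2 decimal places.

risk, boosted participants = 23/181 = 0.1271
risk, unboosted participants = 51/327 = 0.1560
RR = 0.1271 / 0.1560 = 0.81

0.81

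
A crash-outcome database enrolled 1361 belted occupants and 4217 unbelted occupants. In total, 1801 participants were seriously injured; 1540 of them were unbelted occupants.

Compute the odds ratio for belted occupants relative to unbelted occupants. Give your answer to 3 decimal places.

0.412

belted occupants with the outcome: 1801 − 1540 = 261
belted occupants without the outcome: 1361 − 261 = 1100
unbelted occupants without the outcome: 4217 − 1540 = 2677
OR = (261 × 2677) / (1100 × 1540) = 698697/1694000 ≈ 0.412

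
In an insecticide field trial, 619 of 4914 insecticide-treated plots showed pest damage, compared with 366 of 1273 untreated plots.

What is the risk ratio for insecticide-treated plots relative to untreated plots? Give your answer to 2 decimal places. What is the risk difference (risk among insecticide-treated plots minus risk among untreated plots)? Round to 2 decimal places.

RR = 0.44; RD = -0.16

risk, insecticide-treated plots = 619/4914 = 0.1260
risk, untreated plots = 366/1273 = 0.2875
RR = 0.1260 / 0.2875 = 0.44
risk difference = 0.1260 − 0.2875 = -0.16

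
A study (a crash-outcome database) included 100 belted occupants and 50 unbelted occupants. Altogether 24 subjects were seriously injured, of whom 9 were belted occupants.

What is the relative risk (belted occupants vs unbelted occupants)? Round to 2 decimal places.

belted occupants without the outcome: 100 − 9 = 91
unbelted occupants with the outcome: 24 − 9 = 15
unbelted occupants without the outcome: 50 − 15 = 35
risk, belted occupants = 9/100 = 0.0900
risk, unbelted occupants = 15/50 = 0.3000
RR = 0.0900 / 0.3000 = 0.30

0.30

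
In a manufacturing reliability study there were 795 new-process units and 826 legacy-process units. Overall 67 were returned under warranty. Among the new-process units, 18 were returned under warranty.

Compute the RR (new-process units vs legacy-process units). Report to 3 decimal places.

RR = 0.382

new-process units without the outcome: 795 − 18 = 777
legacy-process units with the outcome: 67 − 18 = 49
legacy-process units without the outcome: 826 − 49 = 777
risk, new-process units = 18/795 = 0.02264
risk, legacy-process units = 49/826 = 0.05932
RR = 0.02264 / 0.05932 = 0.382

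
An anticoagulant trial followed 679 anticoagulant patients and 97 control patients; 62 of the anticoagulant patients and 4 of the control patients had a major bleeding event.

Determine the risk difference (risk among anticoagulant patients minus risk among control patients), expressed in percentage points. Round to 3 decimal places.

risk, anticoagulant patients = 62/679 = 0.09131
risk, control patients = 4/97 = 0.04124
risk difference = 0.09131 − 0.04124 = 0.05007 → 5.007 percentage points

5.007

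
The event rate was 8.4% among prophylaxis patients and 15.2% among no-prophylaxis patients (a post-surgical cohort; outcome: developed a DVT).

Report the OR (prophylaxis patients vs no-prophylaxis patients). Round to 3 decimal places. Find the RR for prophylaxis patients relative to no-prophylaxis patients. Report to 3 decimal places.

odds, prophylaxis patients = 0.0840/0.9160 = 0.0917
odds, no-prophylaxis patients = 0.1520/0.8480 = 0.1792
OR = 0.0917 / 0.1792 = 0.512
RR = 0.0840 / 0.1520 = 0.553

OR = 0.512; RR = 0.553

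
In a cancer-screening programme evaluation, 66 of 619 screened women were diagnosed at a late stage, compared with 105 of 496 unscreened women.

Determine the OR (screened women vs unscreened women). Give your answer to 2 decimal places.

OR = (66 × 391) / (553 × 105) = 25806/58065 ≈ 0.44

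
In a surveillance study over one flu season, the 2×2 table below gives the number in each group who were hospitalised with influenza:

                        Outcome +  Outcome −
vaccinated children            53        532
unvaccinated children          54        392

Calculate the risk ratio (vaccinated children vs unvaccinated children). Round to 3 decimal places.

RR ≈ 0.748

risk, vaccinated children = 53/585 = 0.0906
risk, unvaccinated children = 54/446 = 0.1211
RR = 0.0906 / 0.1211 = 0.748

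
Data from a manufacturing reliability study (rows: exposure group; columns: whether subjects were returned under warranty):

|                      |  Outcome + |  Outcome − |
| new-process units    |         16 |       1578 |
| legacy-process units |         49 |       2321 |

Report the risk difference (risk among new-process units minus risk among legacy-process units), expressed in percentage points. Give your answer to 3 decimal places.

RD ≈ -1.064

risk, new-process units = 16/1594 = 0.01004
risk, legacy-process units = 49/2370 = 0.02068
risk difference = 0.01004 − 0.02068 = -0.01064 → -1.064 percentage points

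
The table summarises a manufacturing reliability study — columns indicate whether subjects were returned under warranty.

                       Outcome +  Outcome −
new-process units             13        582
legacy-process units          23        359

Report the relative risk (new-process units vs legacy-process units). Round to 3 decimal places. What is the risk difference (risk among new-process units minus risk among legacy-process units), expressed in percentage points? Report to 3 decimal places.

RR = 0.363; RD = -3.836

risk, new-process units = 13/595 = 0.02185
risk, legacy-process units = 23/382 = 0.06021
RR = 0.02185 / 0.06021 = 0.363
risk difference = 0.02185 − 0.06021 = -0.03836 → -3.836 percentage points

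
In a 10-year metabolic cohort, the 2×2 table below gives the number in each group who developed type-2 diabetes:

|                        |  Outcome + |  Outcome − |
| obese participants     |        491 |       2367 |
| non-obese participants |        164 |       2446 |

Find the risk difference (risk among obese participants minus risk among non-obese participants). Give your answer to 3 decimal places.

risk, obese participants = 491/2858 = 0.1718
risk, non-obese participants = 164/2610 = 0.0628
risk difference = 0.1718 − 0.0628 = 0.109

RD = 0.109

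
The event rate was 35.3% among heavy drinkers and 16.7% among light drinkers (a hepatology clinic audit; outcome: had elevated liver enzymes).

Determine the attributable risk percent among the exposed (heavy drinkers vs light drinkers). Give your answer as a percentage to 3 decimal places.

AR% = (0.3530 − 0.1670) / 0.3530 = 0.5269 → 52.691%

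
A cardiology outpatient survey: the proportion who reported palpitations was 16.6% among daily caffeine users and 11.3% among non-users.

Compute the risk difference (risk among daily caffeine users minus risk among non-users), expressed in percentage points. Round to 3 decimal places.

RD: 5.300

risk difference = 0.1660 − 0.1130 = 0.0530 → 5.300 percentage points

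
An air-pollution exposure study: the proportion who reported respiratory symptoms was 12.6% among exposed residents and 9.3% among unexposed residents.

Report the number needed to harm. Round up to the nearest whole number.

31

absolute risk difference = 0.033000
1 / 0.033000 = 30.303 → round up → 31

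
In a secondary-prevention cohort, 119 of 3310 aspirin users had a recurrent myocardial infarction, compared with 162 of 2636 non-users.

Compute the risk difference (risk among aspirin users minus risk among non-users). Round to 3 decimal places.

risk, aspirin users = 119/3310 = 0.03595
risk, non-users = 162/2636 = 0.06146
risk difference = 0.03595 − 0.06146 = -0.026

-0.026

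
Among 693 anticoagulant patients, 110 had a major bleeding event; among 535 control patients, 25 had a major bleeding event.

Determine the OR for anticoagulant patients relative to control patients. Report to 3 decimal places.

3.849

odds, anticoagulant patients = 110/583 = 0.18868
odds, control patients = 25/510 = 0.04902
OR = 0.18868 / 0.04902 = 3.849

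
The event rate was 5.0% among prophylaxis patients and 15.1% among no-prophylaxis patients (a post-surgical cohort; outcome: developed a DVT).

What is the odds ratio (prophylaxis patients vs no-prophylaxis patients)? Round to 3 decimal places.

odds, prophylaxis patients = 0.0500/0.9500 = 0.0526
odds, no-prophylaxis patients = 0.1510/0.8490 = 0.1779
OR = 0.0526 / 0.1779 = 0.296

0.296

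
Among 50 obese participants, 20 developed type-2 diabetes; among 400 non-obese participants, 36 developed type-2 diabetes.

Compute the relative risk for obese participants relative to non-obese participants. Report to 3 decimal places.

risk, obese participants = 20/50 = 0.4000
risk, non-obese participants = 36/400 = 0.0900
RR = 0.4000 / 0.0900 = 4.444

RR = 4.444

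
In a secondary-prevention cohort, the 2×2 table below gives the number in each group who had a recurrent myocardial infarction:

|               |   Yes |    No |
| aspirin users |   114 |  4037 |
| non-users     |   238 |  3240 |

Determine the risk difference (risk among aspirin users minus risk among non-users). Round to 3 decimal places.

RD ≈ -0.041

risk, aspirin users = 114/4151 = 0.02746
risk, non-users = 238/3478 = 0.06843
risk difference = 0.02746 − 0.06843 = -0.041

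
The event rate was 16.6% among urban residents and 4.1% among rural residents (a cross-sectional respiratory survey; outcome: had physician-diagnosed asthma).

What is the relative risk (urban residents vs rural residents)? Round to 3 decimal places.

RR = 0.16600 / 0.04100 = 4.049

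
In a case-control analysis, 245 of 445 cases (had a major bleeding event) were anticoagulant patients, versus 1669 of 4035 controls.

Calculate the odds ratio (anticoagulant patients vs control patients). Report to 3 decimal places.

odds, anticoagulant patients = 245/1669 = 0.1468
odds, control patients = 200/2366 = 0.0845
OR = 0.1468 / 0.0845 = 1.737

1.737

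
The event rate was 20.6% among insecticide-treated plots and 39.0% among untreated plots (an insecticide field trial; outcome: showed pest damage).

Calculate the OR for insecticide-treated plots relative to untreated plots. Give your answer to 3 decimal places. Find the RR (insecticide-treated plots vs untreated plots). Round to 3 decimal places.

OR = 0.406; RR = 0.528

odds, insecticide-treated plots = 0.2060/0.7940 = 0.2594
odds, untreated plots = 0.3900/0.6100 = 0.6393
OR = 0.2594 / 0.6393 = 0.406
RR = 0.2060 / 0.3900 = 0.528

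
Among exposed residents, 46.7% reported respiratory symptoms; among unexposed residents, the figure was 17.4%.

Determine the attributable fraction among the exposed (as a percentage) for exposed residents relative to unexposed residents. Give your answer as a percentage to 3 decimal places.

AR% = (0.4670 − 0.1740) / 0.4670 = 0.6274 → 62.741%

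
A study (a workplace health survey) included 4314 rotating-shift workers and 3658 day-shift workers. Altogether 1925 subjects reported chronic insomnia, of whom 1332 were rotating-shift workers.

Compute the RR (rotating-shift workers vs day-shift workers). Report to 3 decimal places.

rotating-shift workers without the outcome: 4314 − 1332 = 2982
day-shift workers with the outcome: 1925 − 1332 = 593
day-shift workers without the outcome: 3658 − 593 = 3065
risk, rotating-shift workers = 1332/4314 = 0.3088
risk, day-shift workers = 593/3658 = 0.1621
RR = 0.3088 / 0.1621 = 1.905

RR = 1.905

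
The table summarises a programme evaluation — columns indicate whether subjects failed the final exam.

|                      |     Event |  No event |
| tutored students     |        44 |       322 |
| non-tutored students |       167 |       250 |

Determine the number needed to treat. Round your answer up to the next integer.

risk, tutored students = 44/366 = 0.120219
risk, non-tutored students = 167/417 = 0.400480
absolute risk difference = 0.280261
1 / 0.280261 = 3.568 → round up → 4

4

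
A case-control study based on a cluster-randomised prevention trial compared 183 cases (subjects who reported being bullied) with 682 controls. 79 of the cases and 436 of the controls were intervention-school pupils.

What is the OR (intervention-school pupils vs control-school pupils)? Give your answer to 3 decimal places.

0.429

odds, intervention-school pupils = 79/436 = 0.1812
odds, control-school pupils = 104/246 = 0.4228
OR = 0.1812 / 0.4228 = 0.429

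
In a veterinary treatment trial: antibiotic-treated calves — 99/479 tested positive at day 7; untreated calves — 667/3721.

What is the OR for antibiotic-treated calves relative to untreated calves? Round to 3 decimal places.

OR = (99 × 3054) / (380 × 667) = 302346/253460 ≈ 1.193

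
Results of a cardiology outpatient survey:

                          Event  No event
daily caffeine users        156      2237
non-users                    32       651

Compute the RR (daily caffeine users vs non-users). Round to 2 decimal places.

risk, daily caffeine users = 156/2393 = 0.06519
risk, non-users = 32/683 = 0.04685
RR = 0.06519 / 0.04685 = 1.39

RR ≈ 1.39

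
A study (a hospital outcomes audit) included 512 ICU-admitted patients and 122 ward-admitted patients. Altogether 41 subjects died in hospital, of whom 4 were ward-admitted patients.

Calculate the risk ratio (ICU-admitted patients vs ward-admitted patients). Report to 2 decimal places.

ICU-admitted patients with the outcome: 41 − 4 = 37
ICU-admitted patients without the outcome: 512 − 37 = 475
ward-admitted patients without the outcome: 122 − 4 = 118
risk, ICU-admitted patients = 37/512 = 0.07227
risk, ward-admitted patients = 4/122 = 0.03279
RR = 0.07227 / 0.03279 = 2.20

2.20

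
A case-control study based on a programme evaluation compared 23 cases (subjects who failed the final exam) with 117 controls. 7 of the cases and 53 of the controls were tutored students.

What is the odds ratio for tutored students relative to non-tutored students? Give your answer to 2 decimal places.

OR = (7 × 64) / (53 × 16) = 448/848 ≈ 0.53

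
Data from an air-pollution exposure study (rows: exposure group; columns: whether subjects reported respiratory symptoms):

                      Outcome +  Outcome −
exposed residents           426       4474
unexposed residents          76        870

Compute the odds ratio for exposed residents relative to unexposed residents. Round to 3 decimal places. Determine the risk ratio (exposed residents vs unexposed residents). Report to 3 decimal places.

OR = 1.090; RR = 1.082

OR = (426 × 870) / (4474 × 76) = 370620/340024 ≈ 1.090
risk, exposed residents = 426/4900 = 0.0869
risk, unexposed residents = 76/946 = 0.0803
RR = 0.0869 / 0.0803 = 1.082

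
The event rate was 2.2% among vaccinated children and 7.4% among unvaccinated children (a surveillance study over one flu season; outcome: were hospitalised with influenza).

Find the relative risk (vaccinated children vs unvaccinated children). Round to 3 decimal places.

RR = 0.02200 / 0.07400 = 0.297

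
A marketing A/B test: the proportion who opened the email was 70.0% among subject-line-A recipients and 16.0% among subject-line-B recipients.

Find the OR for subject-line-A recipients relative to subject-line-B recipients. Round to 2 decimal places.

12.25

odds, subject-line-A recipients = 0.7000/0.3000 = 2.3333
odds, subject-line-B recipients = 0.1600/0.8400 = 0.1905
OR = 2.3333 / 0.1905 = 12.25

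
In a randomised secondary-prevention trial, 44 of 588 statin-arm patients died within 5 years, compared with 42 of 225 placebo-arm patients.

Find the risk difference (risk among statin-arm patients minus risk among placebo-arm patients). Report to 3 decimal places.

risk, statin-arm patients = 44/588 = 0.0748
risk, placebo-arm patients = 42/225 = 0.1867
risk difference = 0.0748 − 0.1867 = -0.112

RD ≈ -0.112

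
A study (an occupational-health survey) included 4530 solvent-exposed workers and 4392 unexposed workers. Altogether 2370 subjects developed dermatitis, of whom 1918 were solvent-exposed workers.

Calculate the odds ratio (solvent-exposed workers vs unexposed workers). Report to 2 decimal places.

OR = 6.40

solvent-exposed workers without the outcome: 4530 − 1918 = 2612
unexposed workers with the outcome: 2370 − 1918 = 452
unexposed workers without the outcome: 4392 − 452 = 3940
odds, solvent-exposed workers = 1918/2612 = 0.7343
odds, unexposed workers = 452/3940 = 0.1147
OR = 0.7343 / 0.1147 = 6.40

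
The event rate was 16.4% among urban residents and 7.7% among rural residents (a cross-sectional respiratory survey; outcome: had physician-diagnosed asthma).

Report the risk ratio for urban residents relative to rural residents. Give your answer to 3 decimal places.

RR = 0.1640 / 0.0770 = 2.130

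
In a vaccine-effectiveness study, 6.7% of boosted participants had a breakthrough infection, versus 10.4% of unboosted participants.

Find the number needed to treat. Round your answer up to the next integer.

absolute risk difference = 0.037000
1 / 0.037000 = 27.027 → round up → 28

28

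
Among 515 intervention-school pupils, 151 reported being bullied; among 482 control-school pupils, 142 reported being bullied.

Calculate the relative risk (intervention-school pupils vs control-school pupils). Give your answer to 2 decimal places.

1.00

risk, intervention-school pupils = 151/515 = 0.2932
risk, control-school pupils = 142/482 = 0.2946
RR = 0.2932 / 0.2946 = 1.00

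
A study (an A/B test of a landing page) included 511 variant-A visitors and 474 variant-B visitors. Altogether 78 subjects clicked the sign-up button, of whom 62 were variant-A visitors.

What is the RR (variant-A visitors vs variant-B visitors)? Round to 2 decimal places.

RR: 3.59

variant-A visitors without the outcome: 511 − 62 = 449
variant-B visitors with the outcome: 78 − 62 = 16
variant-B visitors without the outcome: 474 − 16 = 458
risk, variant-A visitors = 62/511 = 0.12133
risk, variant-B visitors = 16/474 = 0.03376
RR = 0.12133 / 0.03376 = 3.59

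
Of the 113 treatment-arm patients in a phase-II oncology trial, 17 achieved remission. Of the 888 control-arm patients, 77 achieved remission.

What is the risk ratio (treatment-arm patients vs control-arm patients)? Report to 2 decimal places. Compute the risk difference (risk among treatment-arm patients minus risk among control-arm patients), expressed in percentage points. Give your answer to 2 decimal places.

RR = 1.73; RD = 6.37

risk, treatment-arm patients = 17/113 = 0.1504
risk, control-arm patients = 77/888 = 0.0867
RR = 0.1504 / 0.0867 = 1.73
risk difference = 0.1504 − 0.0867 = 0.0637 → 6.37 percentage points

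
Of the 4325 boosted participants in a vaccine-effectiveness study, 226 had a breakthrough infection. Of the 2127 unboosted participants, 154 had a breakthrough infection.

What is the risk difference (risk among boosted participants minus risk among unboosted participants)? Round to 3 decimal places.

risk, boosted participants = 226/4325 = 0.0523
risk, unboosted participants = 154/2127 = 0.0724
risk difference = 0.0523 − 0.0724 = -0.020

RD = -0.020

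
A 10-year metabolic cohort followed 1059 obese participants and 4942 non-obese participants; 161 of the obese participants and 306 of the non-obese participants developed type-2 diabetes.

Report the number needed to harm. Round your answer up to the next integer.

risk, obese participants = 161/1059 = 0.152030
risk, non-obese participants = 306/4942 = 0.061918
absolute risk difference = 0.090112
1 / 0.090112 = 11.097 → round up → 12

NNH = 12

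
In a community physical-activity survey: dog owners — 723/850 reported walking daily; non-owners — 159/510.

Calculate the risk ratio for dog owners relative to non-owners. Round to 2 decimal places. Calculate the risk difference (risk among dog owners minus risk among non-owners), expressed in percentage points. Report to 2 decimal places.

risk, dog owners = 723/850 = 0.8506
risk, non-owners = 159/510 = 0.3118
RR = 0.8506 / 0.3118 = 2.73
risk difference = 0.8506 − 0.3118 = 0.5388 → 53.88 percentage points

RR = 2.73; RD = 53.88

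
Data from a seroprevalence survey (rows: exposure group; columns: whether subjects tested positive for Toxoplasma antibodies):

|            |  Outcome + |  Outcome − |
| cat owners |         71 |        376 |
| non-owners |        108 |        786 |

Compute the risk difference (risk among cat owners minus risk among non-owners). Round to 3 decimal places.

risk, cat owners = 71/447 = 0.1588
risk, non-owners = 108/894 = 0.1208
risk difference = 0.1588 − 0.1208 = 0.038

RD ≈ 0.038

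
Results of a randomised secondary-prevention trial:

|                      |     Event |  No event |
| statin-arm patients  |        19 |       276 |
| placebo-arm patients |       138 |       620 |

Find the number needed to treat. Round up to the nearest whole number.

9

risk, statin-arm patients = 19/295 = 0.064407
risk, placebo-arm patients = 138/758 = 0.182058
absolute risk difference = 0.117651
1 / 0.117651 = 8.500 → round up → 9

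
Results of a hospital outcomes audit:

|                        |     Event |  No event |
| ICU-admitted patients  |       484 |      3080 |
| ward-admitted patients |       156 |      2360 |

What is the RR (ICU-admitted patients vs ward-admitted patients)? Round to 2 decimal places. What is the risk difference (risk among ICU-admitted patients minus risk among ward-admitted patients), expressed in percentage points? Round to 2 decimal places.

risk, ICU-admitted patients = 484/3564 = 0.1358
risk, ward-admitted patients = 156/2516 = 0.0620
RR = 0.1358 / 0.0620 = 2.19
risk difference = 0.1358 − 0.0620 = 0.0738 → 7.38 percentage points

RR = 2.19; RD = 7.38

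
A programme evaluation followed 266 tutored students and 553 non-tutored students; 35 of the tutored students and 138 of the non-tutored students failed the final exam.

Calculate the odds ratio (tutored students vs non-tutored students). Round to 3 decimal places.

odds, tutored students = 35/231 = 0.1515
odds, non-tutored students = 138/415 = 0.3325
OR = 0.1515 / 0.3325 = 0.456

0.456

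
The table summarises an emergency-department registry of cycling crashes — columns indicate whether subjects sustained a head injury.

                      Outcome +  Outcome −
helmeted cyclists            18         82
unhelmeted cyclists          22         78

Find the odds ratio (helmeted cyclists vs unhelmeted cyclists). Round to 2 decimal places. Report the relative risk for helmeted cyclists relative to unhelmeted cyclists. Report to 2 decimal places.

OR = 0.78; RR = 0.82

OR = (18 × 78) / (82 × 22) = 1404/1804 ≈ 0.78
risk, helmeted cyclists = 18/100 = 0.1800
risk, unhelmeted cyclists = 22/100 = 0.2200
RR = 0.1800 / 0.2200 = 0.82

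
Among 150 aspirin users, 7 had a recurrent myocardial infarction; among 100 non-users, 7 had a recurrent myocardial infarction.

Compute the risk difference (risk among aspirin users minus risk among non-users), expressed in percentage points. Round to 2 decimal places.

risk, aspirin users = 7/150 = 0.04667
risk, non-users = 7/100 = 0.07000
risk difference = 0.04667 − 0.07000 = -0.02333 → -2.33 percentage points

RD = -2.33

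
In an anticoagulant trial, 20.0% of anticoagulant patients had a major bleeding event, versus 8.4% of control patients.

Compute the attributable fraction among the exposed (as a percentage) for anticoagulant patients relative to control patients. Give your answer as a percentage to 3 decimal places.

AR% = (0.2000 − 0.0840) / 0.2000 = 0.5800 → 58.000%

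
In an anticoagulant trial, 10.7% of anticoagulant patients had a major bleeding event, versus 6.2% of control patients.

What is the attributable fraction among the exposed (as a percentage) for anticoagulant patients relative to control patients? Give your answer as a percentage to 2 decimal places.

AR% = (0.1070 − 0.0620) / 0.1070 = 0.4206 → 42.06%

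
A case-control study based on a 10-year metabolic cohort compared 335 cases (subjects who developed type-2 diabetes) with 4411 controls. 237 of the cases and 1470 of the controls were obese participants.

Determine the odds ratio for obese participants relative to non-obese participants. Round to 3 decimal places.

OR = (237 × 2941) / (1470 × 98) = 697017/144060 ≈ 4.838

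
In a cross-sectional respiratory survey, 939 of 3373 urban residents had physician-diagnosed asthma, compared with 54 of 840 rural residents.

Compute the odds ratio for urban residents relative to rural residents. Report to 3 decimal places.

OR = (939 × 786) / (2434 × 54) = 738054/131436 ≈ 5.615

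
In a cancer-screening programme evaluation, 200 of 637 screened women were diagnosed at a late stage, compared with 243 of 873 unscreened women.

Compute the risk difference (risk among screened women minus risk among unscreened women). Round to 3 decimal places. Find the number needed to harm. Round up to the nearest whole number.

risk, screened women = 200/637 = 0.3140
risk, unscreened women = 243/873 = 0.2784
risk difference = 0.3140 − 0.2784 = 0.036
absolute risk difference = 0.035621
1 / 0.035621 = 28.073 → round up → 29

RD = 0.036; NNH = 29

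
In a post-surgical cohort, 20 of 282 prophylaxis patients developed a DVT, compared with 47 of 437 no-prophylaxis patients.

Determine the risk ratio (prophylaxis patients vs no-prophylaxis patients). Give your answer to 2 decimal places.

risk, prophylaxis patients = 20/282 = 0.0709
risk, no-prophylaxis patients = 47/437 = 0.1076
RR = 0.0709 / 0.1076 = 0.66

0.66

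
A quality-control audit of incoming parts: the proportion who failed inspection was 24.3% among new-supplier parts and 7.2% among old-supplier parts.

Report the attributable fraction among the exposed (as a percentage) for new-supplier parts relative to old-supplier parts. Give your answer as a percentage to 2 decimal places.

AR% = (0.2430 − 0.0720) / 0.2430 = 0.7037 → 70.37%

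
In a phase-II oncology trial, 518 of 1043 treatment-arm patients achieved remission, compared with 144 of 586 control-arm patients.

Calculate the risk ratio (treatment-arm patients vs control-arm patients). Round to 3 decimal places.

risk, treatment-arm patients = 518/1043 = 0.4966
risk, control-arm patients = 144/586 = 0.2457
RR = 0.4966 / 0.2457 = 2.021

RR = 2.021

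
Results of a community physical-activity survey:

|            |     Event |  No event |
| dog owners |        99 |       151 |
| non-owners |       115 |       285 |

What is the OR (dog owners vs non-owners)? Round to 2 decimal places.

OR = (99 × 285) / (151 × 115) = 28215/17365 ≈ 1.62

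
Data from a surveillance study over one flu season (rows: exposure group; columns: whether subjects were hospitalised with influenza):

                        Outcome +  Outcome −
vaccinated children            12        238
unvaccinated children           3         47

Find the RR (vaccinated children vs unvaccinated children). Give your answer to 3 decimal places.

risk, vaccinated children = 12/250 = 0.04800
risk, unvaccinated children = 3/50 = 0.06000
RR = 0.04800 / 0.06000 = 0.800

0.800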